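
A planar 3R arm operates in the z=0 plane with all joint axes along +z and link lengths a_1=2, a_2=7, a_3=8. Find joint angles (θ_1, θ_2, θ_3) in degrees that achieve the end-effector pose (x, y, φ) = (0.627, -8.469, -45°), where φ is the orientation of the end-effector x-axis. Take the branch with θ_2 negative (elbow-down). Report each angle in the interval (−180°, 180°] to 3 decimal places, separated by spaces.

wrist centre = target − a_3·(cos φ, sin φ) = (-5.0299, -2.8121)
cos θ_2 = (33.2076−2²−7²)/(2·2·7) = -0.7069; θ_2 = -134.9809° (elbow-down)
β = atan2(-2.8121,-5.0299) = -150.7908°; ψ = atan2(-4.9514,-2.9481) = -120.7699°
θ_1 = β − ψ = -30.0209°
θ_3 = φ − θ_1 − θ_2 = 120.0019° (wrapped to (-180°,180°])

-30.021 -134.981 120.002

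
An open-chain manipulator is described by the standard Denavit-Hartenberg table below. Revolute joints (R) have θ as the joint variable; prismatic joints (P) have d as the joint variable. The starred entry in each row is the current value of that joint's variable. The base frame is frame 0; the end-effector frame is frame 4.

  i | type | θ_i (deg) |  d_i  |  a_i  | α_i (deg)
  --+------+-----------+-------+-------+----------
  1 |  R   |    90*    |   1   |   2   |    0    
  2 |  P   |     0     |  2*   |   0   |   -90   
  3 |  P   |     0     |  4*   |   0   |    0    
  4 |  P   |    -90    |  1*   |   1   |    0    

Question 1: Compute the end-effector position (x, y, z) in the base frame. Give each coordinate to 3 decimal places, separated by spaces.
after link 1: o_1 = (0.0000, 2.0000, 1.0000)
after link 2: o_2 = (0.0000, 2.0000, 3.0000)
after link 3: o_3 = (-4.0000, 2.0000, 3.0000)
after link 4: o_4 = (-5.0000, 2.0000, 4.0000)

-5.000 2.000 4.000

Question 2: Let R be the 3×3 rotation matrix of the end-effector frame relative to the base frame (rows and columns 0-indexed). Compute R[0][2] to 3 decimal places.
End-effector z-axis (col 2 of R) = (-1.0000,0.0000,0.0000)
R[0][2] = -1.0000

-1.000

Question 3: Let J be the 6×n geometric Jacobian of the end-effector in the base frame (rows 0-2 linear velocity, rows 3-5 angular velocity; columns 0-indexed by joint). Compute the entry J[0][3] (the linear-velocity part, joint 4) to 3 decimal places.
-1.000

prismatic axis z_3 = (-1.0000,0.0000,0.0000)
J_v[:, 3] = z_3; J_ω[:, 3] = (0,0,0)
entry J[0][3] = -1.0000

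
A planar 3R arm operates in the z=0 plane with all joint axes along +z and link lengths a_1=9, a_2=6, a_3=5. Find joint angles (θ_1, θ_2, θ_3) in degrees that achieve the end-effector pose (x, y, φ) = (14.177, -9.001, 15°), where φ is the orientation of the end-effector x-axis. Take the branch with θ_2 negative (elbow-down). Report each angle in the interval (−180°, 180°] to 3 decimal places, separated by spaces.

wrist centre = target − a_3·(cos φ, sin φ) = (9.3474, -10.2951)
cos θ_2 = (193.3623−9²−6²)/(2·9·6) = 0.7071; θ_2 = -45.0039° (elbow-down)
β = atan2(-10.2951,9.3474) = -47.7623°; ψ = atan2(-4.2429,13.2424) = -17.7658°
θ_1 = β − ψ = -29.9965°
θ_3 = φ − θ_1 − θ_2 = 90.0004° (wrapped to (-180°,180°])

-29.997 -45.004 90.000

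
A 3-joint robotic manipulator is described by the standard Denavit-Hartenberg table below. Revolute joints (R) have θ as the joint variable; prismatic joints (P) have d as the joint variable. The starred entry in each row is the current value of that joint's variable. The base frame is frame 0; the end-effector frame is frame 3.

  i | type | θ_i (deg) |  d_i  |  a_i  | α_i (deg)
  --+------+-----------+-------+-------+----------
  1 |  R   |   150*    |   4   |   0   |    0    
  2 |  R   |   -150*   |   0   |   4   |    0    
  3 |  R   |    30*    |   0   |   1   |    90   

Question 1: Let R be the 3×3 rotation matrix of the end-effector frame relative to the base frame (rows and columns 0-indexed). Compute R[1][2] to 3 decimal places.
-0.866

End-effector z-axis (col 2 of R) = (0.5000,-0.8660,0.0000)
R[1][2] = -0.8660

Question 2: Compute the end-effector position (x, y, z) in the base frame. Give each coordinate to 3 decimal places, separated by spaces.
4.866 0.500 4.000

after link 1: o_1 = (0.0000, 0.0000, 4.0000)
after link 2: o_2 = (4.0000, 0.0000, 4.0000)
after link 3: o_3 = (4.8660, 0.5000, 4.0000)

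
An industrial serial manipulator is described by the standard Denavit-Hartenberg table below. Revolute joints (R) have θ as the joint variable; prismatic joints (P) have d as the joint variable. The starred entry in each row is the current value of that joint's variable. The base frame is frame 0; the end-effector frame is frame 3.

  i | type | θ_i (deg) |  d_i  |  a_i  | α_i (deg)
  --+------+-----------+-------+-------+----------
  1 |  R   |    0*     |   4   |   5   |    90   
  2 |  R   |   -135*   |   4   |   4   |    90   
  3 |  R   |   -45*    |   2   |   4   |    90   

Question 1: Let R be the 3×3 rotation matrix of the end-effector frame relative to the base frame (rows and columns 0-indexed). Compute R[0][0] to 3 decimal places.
End-effector x-axis (col 0 of R) = (-0.5000,0.7071,-0.5000)
R[0][0] = -0.5000

-0.500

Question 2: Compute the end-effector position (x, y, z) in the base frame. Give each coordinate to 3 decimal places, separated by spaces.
after link 1: o_1 = (5.0000, 0.0000, 4.0000)
after link 2: o_2 = (2.1716, -4.0000, 1.1716)
after link 3: o_3 = (-1.2426, -1.1716, 0.5858)

-1.243 -1.172 0.586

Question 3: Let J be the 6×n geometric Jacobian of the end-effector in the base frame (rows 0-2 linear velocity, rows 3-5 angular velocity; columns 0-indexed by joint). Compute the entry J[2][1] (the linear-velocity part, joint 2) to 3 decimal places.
axis z_1 = (0.0000,-1.0000,0.0000); lever o_n−o_1 = (-6.2426,-1.1716,-3.4142)
cross product → J_v[:, 1] = (3.4142,-0.0000,-6.2426)
J_ω[:, 1] = z_1
entry J[2][1] = -6.2426

-6.243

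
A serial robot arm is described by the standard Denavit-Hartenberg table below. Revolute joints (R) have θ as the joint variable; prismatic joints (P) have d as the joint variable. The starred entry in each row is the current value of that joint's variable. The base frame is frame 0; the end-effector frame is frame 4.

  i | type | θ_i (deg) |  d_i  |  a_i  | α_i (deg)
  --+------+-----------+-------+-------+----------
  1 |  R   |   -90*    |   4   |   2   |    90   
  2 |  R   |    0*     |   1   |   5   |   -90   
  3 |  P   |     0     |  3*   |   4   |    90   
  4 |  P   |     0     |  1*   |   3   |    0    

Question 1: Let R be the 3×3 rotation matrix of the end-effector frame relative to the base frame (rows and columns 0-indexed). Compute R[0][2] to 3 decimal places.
-1.000

End-effector z-axis (col 2 of R) = (-1.0000,-0.0000,0.0000)
R[0][2] = -1.0000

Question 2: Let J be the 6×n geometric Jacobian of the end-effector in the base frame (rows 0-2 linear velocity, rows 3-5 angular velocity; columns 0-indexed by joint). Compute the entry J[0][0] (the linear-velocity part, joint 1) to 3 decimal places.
14.000

axis z_0 = ẑ; lever o_n−o_0 = (-2.0000,-14.0000,7.0000)
cross product → J_v[:, 0] = (14.0000,-2.0000,0.0000)
J_ω[:, 0] = z_0
entry J[0][0] = 14.0000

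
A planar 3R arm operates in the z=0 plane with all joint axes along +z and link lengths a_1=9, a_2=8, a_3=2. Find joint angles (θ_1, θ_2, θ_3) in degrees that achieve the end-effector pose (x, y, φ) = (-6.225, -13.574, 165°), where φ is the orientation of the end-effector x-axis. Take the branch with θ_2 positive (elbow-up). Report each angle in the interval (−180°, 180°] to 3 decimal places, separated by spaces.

-134.998 59.998 -120.000

wrist centre = target − a_3·(cos φ, sin φ) = (-4.2931, -14.0916)
cos θ_2 = (217.0054−9²−8²)/(2·9·8) = 0.5000; θ_2 = 59.9975° (elbow-up)
β = atan2(-14.0916,-4.2931) = -106.9438°; ψ = atan2(6.9280,13.0003) = 28.0537°
θ_1 = β − ψ = -134.9976°
θ_3 = φ − θ_1 − θ_2 = -119.9999° (wrapped to (-180°,180°])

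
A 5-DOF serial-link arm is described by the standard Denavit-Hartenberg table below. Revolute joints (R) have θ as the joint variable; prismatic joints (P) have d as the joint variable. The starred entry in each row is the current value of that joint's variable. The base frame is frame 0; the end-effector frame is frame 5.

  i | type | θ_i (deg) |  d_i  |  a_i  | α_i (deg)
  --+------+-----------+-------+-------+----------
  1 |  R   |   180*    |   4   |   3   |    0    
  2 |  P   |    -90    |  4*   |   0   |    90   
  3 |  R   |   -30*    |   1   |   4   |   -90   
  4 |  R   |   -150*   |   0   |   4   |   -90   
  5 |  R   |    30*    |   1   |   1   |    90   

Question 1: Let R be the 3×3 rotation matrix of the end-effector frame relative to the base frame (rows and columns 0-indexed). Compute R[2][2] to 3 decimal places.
0.967

End-effector z-axis (col 2 of R) = (0.2500,0.0580,0.9665)
R[2][2] = 0.9665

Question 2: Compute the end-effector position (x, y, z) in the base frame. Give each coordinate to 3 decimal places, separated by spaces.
after link 1: o_1 = (-3.0000, 0.0000, 4.0000)
after link 2: o_2 = (-3.0000, 0.0000, 8.0000)
after link 3: o_3 = (-2.0000, 3.4641, 6.0000)
after link 4: o_4 = (-0.0000, 0.4641, 7.7321)
after link 5: o_5 = (1.2990, -0.0024, 7.4240)

1.299 -0.002 7.424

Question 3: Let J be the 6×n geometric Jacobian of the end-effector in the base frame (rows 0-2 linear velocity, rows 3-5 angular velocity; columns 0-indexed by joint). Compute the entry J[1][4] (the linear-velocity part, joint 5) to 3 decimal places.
axis z_4 = (0.8660,0.4330,-0.2500); lever o_n−o_4 = (1.2990,-0.4665,-0.3080)
cross product → J_v[:, 4] = (-0.2500,-0.0580,-0.9665)
J_ω[:, 4] = z_4
entry J[1][4] = -0.0580

-0.058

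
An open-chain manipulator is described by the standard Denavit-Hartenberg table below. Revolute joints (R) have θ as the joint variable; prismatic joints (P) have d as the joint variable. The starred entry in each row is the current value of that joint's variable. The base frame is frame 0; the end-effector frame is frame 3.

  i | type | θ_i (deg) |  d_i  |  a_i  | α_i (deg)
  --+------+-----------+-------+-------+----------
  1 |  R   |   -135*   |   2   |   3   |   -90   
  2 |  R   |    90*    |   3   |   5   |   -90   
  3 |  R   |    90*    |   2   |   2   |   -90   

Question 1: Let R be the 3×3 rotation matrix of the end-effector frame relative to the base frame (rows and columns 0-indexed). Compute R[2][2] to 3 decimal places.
1.000

End-effector z-axis (col 2 of R) = (-0.0000,0.0000,1.0000)
R[2][2] = 1.0000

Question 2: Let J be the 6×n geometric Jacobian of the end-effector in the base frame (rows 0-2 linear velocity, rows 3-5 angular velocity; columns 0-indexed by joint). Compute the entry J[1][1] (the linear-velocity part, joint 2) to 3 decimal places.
3.536

axis z_1 = (0.7071,-0.7071,0.0000); lever o_n−o_1 = (2.1213,0.7071,-5.0000)
cross product → J_v[:, 1] = (3.5355,3.5355,2.0000)
J_ω[:, 1] = z_1
entry J[1][1] = 3.5355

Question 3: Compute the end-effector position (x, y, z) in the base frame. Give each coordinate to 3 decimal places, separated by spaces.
0.000 -1.414 -3.000

after link 1: o_1 = (-2.1213, -2.1213, 2.0000)
after link 2: o_2 = (0.0000, -4.2426, -3.0000)
after link 3: o_3 = (0.0000, -1.4142, -3.0000)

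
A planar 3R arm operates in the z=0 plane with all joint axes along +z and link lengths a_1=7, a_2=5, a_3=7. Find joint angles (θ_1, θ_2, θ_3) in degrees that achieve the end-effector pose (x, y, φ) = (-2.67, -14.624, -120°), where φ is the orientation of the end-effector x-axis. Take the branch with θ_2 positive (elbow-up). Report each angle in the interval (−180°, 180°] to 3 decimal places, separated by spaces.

wrist centre = target − a_3·(cos φ, sin φ) = (0.8300, -8.5618)
cos θ_2 = (73.9937−7²−5²)/(2·7·5) = -0.0001; θ_2 = 90.0052° (elbow-up)
β = atan2(-8.5618,0.8300) = -84.4629°; ψ = atan2(5.0000,6.9995) = 35.5394°
θ_1 = β − ψ = -120.0024°
θ_3 = φ − θ_1 − θ_2 = -90.0028° (wrapped to (-180°,180°])

-120.002 90.005 -90.003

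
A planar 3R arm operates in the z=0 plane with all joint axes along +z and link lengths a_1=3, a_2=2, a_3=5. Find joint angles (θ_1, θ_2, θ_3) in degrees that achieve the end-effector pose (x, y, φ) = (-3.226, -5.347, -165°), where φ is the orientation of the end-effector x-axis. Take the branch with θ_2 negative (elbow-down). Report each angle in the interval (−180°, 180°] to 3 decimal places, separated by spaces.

wrist centre = target − a_3·(cos φ, sin φ) = (1.6036, -4.0529)
cos θ_2 = (18.9977−3²−2²)/(2·3·2) = 0.4998; θ_2 = -60.0129° (elbow-down)
β = atan2(-4.0529,1.6036) = -68.4126°; ψ = atan2(-1.7323,3.9996) = -23.4180°
θ_1 = β − ψ = -44.9946°
θ_3 = φ − θ_1 − θ_2 = -59.9925° (wrapped to (-180°,180°])

-44.995 -60.013 -59.993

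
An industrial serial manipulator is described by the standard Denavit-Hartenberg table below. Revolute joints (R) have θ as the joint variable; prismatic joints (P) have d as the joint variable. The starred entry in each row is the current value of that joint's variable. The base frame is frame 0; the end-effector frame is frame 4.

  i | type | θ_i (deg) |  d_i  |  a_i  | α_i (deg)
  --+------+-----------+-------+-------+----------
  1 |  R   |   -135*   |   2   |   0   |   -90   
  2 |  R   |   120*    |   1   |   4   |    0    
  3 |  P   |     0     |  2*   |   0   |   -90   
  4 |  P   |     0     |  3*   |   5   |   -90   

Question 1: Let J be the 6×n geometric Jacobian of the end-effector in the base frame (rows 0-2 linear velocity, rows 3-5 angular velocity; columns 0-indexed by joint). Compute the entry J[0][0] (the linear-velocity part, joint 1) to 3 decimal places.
-2.898

axis z_0 = ẑ; lever o_n−o_0 = (7.1404,2.8978,-4.2942)
cross product → J_v[:, 0] = (-2.8978,7.1404,0.0000)
J_ω[:, 0] = z_0
entry J[0][0] = -2.8978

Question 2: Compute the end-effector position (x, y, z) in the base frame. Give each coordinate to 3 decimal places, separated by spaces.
7.140 2.898 -4.294

after link 1: o_1 = (0.0000, 0.0000, 2.0000)
after link 2: o_2 = (2.1213, 0.7071, -1.4641)
after link 3: o_3 = (3.5355, -0.7071, -1.4641)
after link 4: o_4 = (7.1404, 2.8978, -4.2942)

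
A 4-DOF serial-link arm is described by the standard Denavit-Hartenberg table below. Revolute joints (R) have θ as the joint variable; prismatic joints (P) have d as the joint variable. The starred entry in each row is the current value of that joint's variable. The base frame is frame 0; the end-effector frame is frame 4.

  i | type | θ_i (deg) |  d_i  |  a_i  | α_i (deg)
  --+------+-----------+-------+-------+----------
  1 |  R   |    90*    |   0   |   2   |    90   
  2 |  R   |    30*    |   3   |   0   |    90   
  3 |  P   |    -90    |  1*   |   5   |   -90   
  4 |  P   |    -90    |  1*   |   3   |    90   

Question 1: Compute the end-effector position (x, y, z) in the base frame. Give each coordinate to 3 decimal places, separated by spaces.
after link 1: o_1 = (0.0000, 2.0000, 0.0000)
after link 2: o_2 = (3.0000, 2.0000, 0.0000)
after link 3: o_3 = (-2.0000, 2.5000, -0.8660)
after link 4: o_4 = (-2.0000, 4.8660, -2.9641)

-2.000 4.866 -2.964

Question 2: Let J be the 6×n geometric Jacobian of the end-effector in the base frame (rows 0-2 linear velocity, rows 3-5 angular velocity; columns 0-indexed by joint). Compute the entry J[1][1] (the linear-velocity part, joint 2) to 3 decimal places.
2.964

axis z_1 = (1.0000,-0.0000,0.0000); lever o_n−o_1 = (-2.0000,2.8660,-2.9641)
cross product → J_v[:, 1] = (0.0000,2.9641,2.8660)
J_ω[:, 1] = z_1
entry J[1][1] = 2.9641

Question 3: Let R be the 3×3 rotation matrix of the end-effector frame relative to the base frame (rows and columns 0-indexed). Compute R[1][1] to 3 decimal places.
0.866

End-effector y-axis (col 1 of R) = (0.0000,0.8660,0.5000)
R[1][1] = 0.8660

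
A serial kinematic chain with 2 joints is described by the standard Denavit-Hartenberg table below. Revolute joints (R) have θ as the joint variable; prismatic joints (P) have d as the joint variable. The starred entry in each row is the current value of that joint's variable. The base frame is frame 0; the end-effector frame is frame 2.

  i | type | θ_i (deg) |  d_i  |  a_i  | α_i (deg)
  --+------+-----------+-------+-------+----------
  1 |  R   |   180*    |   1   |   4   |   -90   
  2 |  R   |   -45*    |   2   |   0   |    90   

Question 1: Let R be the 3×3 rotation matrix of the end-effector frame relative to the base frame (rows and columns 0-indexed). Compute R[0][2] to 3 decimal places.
End-effector z-axis (col 2 of R) = (0.7071,-0.0000,0.7071)
R[0][2] = 0.7071

0.707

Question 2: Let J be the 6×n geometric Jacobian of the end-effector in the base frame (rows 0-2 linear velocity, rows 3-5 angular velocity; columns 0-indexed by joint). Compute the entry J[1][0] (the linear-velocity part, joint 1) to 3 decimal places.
-4.000

axis z_0 = ẑ; lever o_n−o_0 = (-4.0000,-2.0000,1.0000)
cross product → J_v[:, 0] = (2.0000,-4.0000,0.0000)
J_ω[:, 0] = z_0
entry J[1][0] = -4.0000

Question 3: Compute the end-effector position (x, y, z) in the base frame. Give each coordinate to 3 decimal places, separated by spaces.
-4.000 -2.000 1.000

after link 1: o_1 = (-4.0000, 0.0000, 1.0000)
after link 2: o_2 = (-4.0000, -2.0000, 1.0000)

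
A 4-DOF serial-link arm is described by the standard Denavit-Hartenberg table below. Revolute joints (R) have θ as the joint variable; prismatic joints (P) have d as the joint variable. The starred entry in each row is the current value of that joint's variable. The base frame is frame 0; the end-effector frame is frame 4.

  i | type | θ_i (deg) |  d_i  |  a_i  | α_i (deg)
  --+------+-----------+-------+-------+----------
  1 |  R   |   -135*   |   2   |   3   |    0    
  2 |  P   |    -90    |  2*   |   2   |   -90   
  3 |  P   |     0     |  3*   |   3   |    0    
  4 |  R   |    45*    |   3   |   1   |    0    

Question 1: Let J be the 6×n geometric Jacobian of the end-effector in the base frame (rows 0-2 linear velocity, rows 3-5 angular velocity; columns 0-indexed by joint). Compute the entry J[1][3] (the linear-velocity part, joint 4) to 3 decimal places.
-0.500

axis z_3 = (-0.7071,-0.7071,0.0000); lever o_n−o_3 = (-2.6213,-1.6213,-0.7071)
cross product → J_v[:, 3] = (0.5000,-0.5000,-0.7071)
J_ω[:, 3] = z_3
entry J[1][3] = -0.5000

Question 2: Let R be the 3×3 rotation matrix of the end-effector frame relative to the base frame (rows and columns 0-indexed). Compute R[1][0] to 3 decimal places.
End-effector x-axis (col 0 of R) = (-0.5000,0.5000,-0.7071)
R[1][0] = 0.5000

0.500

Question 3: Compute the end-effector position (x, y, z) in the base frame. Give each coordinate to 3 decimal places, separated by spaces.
after link 1: o_1 = (-2.1213, -2.1213, 2.0000)
after link 2: o_2 = (-3.5355, -0.7071, 4.0000)
after link 3: o_3 = (-7.7782, -0.7071, 4.0000)
after link 4: o_4 = (-10.3995, -2.3284, 3.2929)

-10.399 -2.328 3.293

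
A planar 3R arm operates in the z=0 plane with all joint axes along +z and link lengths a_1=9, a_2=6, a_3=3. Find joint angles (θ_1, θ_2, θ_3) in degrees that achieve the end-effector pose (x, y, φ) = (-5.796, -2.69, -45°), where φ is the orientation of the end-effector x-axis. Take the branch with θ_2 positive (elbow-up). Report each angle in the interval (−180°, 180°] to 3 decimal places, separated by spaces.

wrist centre = target − a_3·(cos φ, sin φ) = (-7.9173, -0.5687)
cos θ_2 = (63.0074−9²−6²)/(2·9·6) = -0.4999; θ_2 = 119.9955° (elbow-up)
β = atan2(-0.5687,-7.9173) = -175.8917°; ψ = atan2(5.1964,6.0004) = 40.8928°
θ_1 = β − ψ = -216.7844°
θ_3 = φ − θ_1 − θ_2 = 51.7889° (wrapped to (-180°,180°])

143.216 119.995 51.789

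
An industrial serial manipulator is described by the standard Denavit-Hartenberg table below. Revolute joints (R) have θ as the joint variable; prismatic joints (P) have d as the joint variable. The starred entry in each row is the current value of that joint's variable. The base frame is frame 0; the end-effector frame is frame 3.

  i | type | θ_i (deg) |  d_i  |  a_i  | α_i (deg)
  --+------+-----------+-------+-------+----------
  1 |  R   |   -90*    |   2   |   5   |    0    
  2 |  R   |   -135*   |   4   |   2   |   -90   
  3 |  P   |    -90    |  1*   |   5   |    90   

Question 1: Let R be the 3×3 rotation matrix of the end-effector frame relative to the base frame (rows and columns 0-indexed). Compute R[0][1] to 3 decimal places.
End-effector y-axis (col 1 of R) = (-0.7071,-0.7071,0.0000)
R[0][1] = -0.7071

-0.707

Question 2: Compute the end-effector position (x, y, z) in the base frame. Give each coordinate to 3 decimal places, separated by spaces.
-2.121 -4.293 11.000

after link 1: o_1 = (0.0000, -5.0000, 2.0000)
after link 2: o_2 = (-1.4142, -3.5858, 6.0000)
after link 3: o_3 = (-2.1213, -4.2929, 11.0000)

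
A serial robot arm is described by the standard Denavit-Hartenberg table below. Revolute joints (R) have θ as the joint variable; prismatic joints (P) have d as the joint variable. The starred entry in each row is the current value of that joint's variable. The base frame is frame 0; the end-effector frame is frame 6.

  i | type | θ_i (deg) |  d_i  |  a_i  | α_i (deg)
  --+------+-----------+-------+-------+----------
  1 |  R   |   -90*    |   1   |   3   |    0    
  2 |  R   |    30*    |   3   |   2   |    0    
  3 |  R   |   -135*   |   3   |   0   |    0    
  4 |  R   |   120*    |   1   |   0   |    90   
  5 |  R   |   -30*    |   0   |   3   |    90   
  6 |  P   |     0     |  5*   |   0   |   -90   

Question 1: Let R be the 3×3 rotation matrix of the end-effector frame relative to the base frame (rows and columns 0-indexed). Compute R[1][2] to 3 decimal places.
-0.259

End-effector z-axis (col 2 of R) = (-0.9659,-0.2588,0.0000)
R[1][2] = -0.2588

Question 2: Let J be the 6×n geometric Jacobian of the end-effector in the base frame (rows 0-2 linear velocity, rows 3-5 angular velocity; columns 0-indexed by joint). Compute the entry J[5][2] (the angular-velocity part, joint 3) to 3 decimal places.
1.000

axis z_2 = (0.0000,0.0000,1.0000); lever o_n−o_2 = (0.0254,-0.0947,-1.8301)
cross product → J_v[:, 2] = (0.0947,0.0254,-0.0000)
J_ω[:, 2] = z_2
entry J[5][2] = 1.0000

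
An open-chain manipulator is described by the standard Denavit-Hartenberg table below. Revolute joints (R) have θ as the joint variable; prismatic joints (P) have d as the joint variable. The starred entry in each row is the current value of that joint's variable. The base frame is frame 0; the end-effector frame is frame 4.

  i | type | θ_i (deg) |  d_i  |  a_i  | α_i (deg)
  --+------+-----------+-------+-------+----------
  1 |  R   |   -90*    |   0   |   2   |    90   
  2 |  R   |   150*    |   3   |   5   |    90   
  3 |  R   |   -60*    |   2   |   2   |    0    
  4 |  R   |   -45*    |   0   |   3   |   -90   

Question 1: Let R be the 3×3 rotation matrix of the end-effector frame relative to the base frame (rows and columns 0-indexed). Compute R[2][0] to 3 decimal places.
-0.129

End-effector x-axis (col 0 of R) = (0.9659,-0.2241,-0.1294)
R[2][0] = -0.1294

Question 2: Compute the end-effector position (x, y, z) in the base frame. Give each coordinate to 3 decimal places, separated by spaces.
1.630 1.524 4.344

after link 1: o_1 = (0.0000, -2.0000, 0.0000)
after link 2: o_2 = (-3.0000, 2.3301, 2.5000)
after link 3: o_3 = (-1.2679, 2.1962, 4.7321)
after link 4: o_4 = (1.6298, 1.5237, 4.3438)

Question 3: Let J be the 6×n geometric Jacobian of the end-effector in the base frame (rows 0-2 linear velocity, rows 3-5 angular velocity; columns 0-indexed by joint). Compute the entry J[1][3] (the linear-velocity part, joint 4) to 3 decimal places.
2.510

axis z_3 = (0.0000,-0.5000,0.8660); lever o_n−o_3 = (2.8978,-0.6724,-0.3882)
cross product → J_v[:, 3] = (0.7765,2.5095,1.4489)
J_ω[:, 3] = z_3
entry J[1][3] = 2.5095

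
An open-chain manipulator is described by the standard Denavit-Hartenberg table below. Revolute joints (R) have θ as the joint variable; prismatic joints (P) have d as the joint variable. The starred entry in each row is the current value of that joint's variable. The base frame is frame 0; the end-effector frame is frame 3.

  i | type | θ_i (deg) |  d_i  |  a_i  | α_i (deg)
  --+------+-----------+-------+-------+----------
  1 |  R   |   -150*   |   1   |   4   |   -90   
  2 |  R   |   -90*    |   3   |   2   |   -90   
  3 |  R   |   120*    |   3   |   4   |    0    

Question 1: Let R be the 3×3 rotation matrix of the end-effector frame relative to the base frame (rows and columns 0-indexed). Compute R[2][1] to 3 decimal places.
-0.866

End-effector y-axis (col 1 of R) = (0.2500,-0.4330,-0.8660)
R[2][1] = -0.8660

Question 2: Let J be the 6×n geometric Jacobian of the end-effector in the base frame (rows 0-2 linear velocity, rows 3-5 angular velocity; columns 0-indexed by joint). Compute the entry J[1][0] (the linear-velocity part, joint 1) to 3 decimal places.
-6.294

axis z_0 = ẑ; lever o_n−o_0 = (-6.2942,-3.0981,1.0000)
cross product → J_v[:, 0] = (3.0981,-6.2942,0.0000)
J_ω[:, 0] = z_0
entry J[1][0] = -6.2942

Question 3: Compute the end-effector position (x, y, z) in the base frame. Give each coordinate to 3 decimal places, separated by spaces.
-6.294 -3.098 1.000

after link 1: o_1 = (-3.4641, -2.0000, 1.0000)
after link 2: o_2 = (-1.9641, -4.5981, 3.0000)
after link 3: o_3 = (-6.2942, -3.0981, 1.0000)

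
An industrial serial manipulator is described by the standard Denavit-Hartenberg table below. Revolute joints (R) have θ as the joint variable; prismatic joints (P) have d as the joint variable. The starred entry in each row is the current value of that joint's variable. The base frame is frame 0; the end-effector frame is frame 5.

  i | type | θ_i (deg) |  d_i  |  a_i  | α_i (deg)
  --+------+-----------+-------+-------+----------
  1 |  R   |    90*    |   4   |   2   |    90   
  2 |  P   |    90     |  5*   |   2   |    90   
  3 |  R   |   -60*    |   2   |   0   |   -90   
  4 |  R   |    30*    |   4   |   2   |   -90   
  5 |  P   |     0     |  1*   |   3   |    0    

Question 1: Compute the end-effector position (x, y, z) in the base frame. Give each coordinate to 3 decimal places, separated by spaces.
after link 1: o_1 = (0.0000, 2.0000, 4.0000)
after link 2: o_2 = (5.0000, 2.0000, 6.0000)
after link 3: o_3 = (5.0000, 4.0000, 6.0000)
after link 4: o_4 = (5.5000, 3.0000, 10.3301)
after link 5: o_5 = (3.6830, 0.6340, 11.3792)

3.683 0.634 11.379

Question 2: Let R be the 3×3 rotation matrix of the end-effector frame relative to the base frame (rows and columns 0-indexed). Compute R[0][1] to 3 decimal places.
End-effector y-axis (col 1 of R) = (-0.5000,-0.0000,-0.8660)
R[0][1] = -0.5000

-0.500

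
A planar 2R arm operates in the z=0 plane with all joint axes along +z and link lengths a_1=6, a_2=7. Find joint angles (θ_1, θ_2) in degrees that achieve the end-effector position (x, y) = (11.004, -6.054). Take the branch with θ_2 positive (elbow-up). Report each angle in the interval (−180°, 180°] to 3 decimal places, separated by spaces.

cos θ_2 = (157.7389−6²−7²)/(2·6·7) = 0.8659; θ_2 = 30.0098° (elbow-up)
β = atan2(-6.0540,11.0040) = -28.8180°; ψ = atan2(3.5010,12.0616) = 16.1861°
θ_1 = β − ψ = -45.0041°

-45.004 30.010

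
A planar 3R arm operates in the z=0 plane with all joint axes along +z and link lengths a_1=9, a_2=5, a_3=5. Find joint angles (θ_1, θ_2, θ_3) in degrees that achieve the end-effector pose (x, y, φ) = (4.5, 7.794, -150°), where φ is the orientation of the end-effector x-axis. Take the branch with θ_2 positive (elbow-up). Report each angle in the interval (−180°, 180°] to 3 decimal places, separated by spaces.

wrist centre = target − a_3·(cos φ, sin φ) = (8.8301, 10.2940)
cos θ_2 = (183.9376−9²−5²)/(2·9·5) = 0.8660; θ_2 = 30.0060° (elbow-up)
β = atan2(10.2940,8.8301) = 49.3772°; ψ = atan2(2.5005,13.3299) = 10.6242°
θ_1 = β − ψ = 38.7530°
θ_3 = φ − θ_1 − θ_2 = 141.2410° (wrapped to (-180°,180°])

38.753 30.006 141.241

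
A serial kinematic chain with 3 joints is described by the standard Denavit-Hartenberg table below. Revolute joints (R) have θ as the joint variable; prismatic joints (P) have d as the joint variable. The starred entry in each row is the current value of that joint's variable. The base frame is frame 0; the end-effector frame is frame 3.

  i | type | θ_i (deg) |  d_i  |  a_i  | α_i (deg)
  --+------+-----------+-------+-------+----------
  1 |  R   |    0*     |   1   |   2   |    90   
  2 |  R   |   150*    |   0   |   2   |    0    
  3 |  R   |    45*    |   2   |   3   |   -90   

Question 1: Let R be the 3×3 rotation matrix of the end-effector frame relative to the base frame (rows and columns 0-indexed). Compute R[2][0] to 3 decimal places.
End-effector x-axis (col 0 of R) = (-0.9659,-0.0000,-0.2588)
R[2][0] = -0.2588

-0.259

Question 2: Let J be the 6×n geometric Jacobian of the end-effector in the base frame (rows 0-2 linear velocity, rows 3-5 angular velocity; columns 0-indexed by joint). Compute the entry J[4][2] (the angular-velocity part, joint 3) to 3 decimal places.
axis z_2 = (0.0000,-1.0000,0.0000); lever o_n−o_2 = (-2.8978,-2.0000,-0.7765)
cross product → J_v[:, 2] = (0.7765,-0.0000,-2.8978)
J_ω[:, 2] = z_2
entry J[4][2] = -1.0000

-1.000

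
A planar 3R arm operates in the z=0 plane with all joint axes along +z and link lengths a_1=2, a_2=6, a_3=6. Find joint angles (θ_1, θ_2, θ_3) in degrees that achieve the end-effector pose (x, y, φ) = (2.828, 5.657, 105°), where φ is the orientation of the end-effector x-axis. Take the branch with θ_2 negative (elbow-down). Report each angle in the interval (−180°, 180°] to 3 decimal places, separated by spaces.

135.026 -150.018 119.992

wrist centre = target − a_3·(cos φ, sin φ) = (4.3809, -0.1386)
cos θ_2 = (19.2116−2²−6²)/(2·2·6) = -0.8662; θ_2 = -150.0181° (elbow-down)
β = atan2(-0.1386,4.3809) = -1.8115°; ψ = atan2(-2.9984,-3.1971) = -136.8373°
θ_1 = β − ψ = 135.0258°
θ_3 = φ − θ_1 − θ_2 = 119.9923° (wrapped to (-180°,180°])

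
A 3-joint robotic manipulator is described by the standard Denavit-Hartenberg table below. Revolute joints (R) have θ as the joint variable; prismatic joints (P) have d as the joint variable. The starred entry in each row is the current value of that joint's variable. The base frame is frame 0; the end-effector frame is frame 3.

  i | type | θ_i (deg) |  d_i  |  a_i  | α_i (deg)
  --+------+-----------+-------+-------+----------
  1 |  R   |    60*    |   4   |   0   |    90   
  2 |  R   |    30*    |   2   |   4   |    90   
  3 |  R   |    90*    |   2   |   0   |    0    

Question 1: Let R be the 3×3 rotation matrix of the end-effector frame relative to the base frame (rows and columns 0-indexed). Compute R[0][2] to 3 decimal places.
0.250

End-effector z-axis (col 2 of R) = (0.2500,0.4330,-0.8660)
R[0][2] = 0.2500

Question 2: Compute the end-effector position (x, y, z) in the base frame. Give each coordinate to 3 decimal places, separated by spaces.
after link 1: o_1 = (0.0000, 0.0000, 4.0000)
after link 2: o_2 = (3.4641, 2.0000, 6.0000)
after link 3: o_3 = (3.9641, 2.8660, 4.2679)

3.964 2.866 4.268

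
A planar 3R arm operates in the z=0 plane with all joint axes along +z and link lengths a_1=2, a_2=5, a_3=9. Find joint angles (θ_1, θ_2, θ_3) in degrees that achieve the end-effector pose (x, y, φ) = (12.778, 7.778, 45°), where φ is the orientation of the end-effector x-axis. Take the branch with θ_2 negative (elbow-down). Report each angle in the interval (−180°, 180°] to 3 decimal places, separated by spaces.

wrist centre = target − a_3·(cos φ, sin φ) = (6.4140, 1.4140)
cos θ_2 = (43.1394−2²−5²)/(2·2·5) = 0.7070; θ_2 = -45.0111° (elbow-down)
β = atan2(1.4140,6.4140) = 12.4326°; ψ = atan2(-3.5362,5.5349) = -32.5745°
θ_1 = β − ψ = 45.0071°
θ_3 = φ − θ_1 − θ_2 = 45.0040° (wrapped to (-180°,180°])

45.007 -45.011 45.004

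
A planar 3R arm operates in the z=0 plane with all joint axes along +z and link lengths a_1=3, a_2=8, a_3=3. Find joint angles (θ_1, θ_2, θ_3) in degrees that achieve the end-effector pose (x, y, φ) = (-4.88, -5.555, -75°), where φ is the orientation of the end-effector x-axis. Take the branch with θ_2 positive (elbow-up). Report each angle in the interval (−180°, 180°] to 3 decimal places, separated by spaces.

89.999 135.004 59.996

wrist centre = target − a_3·(cos φ, sin φ) = (-5.6565, -2.6572)
cos θ_2 = (39.0563−3²−8²)/(2·3·8) = -0.7072; θ_2 = 135.0043° (elbow-up)
β = atan2(-2.6572,-5.6565) = -154.8374°; ψ = atan2(5.6564,-2.6573) = 115.1632°
θ_1 = β − ψ = -270.0006°
θ_3 = φ − θ_1 − θ_2 = 59.9963° (wrapped to (-180°,180°])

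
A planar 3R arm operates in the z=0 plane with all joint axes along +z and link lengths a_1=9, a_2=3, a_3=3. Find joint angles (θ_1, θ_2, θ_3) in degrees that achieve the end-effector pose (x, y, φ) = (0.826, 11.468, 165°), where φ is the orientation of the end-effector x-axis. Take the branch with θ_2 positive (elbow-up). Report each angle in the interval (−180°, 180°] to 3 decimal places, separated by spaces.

59.995 45.012 59.992

wrist centre = target − a_3·(cos φ, sin φ) = (3.7238, 10.6915)
cos θ_2 = (128.1756−9²−3²)/(2·9·3) = 0.7070; θ_2 = 45.0122° (elbow-up)
β = atan2(10.6915,3.7238) = 70.7972°; ψ = atan2(2.1218,11.1209) = 10.8018°
θ_1 = β − ψ = 59.9954°
θ_3 = φ − θ_1 − θ_2 = 59.9923° (wrapped to (-180°,180°])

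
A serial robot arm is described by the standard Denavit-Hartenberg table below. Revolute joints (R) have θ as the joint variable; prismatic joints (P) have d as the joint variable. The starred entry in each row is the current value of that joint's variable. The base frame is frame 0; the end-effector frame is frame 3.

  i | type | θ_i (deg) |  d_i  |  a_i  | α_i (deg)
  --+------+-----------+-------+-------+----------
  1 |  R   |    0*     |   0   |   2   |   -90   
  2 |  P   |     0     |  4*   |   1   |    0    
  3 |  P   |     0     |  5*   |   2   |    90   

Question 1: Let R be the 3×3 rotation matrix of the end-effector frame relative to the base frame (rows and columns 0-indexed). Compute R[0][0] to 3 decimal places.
End-effector x-axis (col 0 of R) = (1.0000,0.0000,0.0000)
R[0][0] = 1.0000

1.000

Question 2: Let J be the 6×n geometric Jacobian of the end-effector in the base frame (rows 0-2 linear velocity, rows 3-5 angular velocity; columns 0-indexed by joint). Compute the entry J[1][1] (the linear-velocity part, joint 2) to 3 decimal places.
1.000

prismatic axis z_1 = (0.0000,1.0000,0.0000)
J_v[:, 1] = z_1; J_ω[:, 1] = (0,0,0)
entry J[1][1] = 1.0000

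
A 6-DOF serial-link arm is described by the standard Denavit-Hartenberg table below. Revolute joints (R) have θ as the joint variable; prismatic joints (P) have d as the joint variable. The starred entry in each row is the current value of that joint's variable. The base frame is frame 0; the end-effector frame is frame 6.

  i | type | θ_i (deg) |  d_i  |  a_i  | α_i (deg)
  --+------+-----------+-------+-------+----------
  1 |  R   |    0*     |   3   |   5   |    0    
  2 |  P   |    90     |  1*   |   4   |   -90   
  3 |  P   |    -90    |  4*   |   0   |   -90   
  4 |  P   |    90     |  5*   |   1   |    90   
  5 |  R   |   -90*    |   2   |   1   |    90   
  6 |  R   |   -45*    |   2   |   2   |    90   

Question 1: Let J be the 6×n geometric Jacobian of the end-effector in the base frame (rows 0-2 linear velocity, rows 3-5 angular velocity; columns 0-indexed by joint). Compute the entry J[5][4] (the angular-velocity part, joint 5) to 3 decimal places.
axis z_4 = (-0.0000,0.0000,1.0000); lever o_n−o_4 = (-2.0000,-2.4142,0.5858)
cross product → J_v[:, 4] = (2.4142,-2.0000,0.0000)
J_ω[:, 4] = z_4
entry J[5][4] = 1.0000

1.000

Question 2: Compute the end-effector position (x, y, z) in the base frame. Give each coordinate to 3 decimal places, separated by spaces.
0.000 6.586 4.586

after link 1: o_1 = (5.0000, 0.0000, 3.0000)
after link 2: o_2 = (5.0000, 4.0000, 4.0000)
after link 3: o_3 = (1.0000, 4.0000, 4.0000)
after link 4: o_4 = (2.0000, 9.0000, 4.0000)
after link 5: o_5 = (2.0000, 8.0000, 6.0000)
after link 6: o_6 = (0.0000, 6.5858, 4.5858)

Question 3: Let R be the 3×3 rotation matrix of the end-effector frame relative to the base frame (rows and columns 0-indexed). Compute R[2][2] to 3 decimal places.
End-effector z-axis (col 2 of R) = (-0.0000,0.7071,-0.7071)
R[2][2] = -0.7071

-0.707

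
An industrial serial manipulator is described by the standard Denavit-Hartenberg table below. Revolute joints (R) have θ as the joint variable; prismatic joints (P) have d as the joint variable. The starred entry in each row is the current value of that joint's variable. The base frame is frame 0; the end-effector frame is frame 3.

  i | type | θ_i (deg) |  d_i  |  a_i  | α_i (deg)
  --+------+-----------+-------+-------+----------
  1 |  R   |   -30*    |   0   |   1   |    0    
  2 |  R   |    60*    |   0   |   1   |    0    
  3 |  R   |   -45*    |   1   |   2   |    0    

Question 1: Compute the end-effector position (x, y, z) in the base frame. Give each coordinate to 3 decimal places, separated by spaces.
after link 1: o_1 = (0.8660, -0.5000, 0.0000)
after link 2: o_2 = (1.7321, 0.0000, 0.0000)
after link 3: o_3 = (3.6639, -0.5176, 1.0000)

3.664 -0.518 1.000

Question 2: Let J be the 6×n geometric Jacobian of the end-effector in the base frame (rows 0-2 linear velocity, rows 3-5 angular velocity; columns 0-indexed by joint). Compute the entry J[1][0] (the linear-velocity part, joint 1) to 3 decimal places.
axis z_0 = ẑ; lever o_n−o_0 = (3.6639,-0.5176,1.0000)
cross product → J_v[:, 0] = (0.5176,3.6639,-0.0000)
J_ω[:, 0] = z_0
entry J[1][0] = 3.6639

3.664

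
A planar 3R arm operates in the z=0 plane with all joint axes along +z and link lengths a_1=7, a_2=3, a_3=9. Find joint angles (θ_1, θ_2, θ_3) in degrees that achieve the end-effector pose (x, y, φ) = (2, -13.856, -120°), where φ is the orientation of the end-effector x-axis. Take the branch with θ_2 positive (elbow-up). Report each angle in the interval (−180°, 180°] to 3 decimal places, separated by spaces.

wrist centre = target − a_3·(cos φ, sin φ) = (6.5000, -6.0618)
cos θ_2 = (78.9951−7²−3²)/(2·7·3) = 0.4999; θ_2 = 60.0078° (elbow-up)
β = atan2(-6.0618,6.5000) = -43.0020°; ψ = atan2(2.5983,8.4996) = 16.9980°
θ_1 = β − ψ = -60.0000°
θ_3 = φ − θ_1 − θ_2 = -120.0078° (wrapped to (-180°,180°])

-60.000 60.008 -120.008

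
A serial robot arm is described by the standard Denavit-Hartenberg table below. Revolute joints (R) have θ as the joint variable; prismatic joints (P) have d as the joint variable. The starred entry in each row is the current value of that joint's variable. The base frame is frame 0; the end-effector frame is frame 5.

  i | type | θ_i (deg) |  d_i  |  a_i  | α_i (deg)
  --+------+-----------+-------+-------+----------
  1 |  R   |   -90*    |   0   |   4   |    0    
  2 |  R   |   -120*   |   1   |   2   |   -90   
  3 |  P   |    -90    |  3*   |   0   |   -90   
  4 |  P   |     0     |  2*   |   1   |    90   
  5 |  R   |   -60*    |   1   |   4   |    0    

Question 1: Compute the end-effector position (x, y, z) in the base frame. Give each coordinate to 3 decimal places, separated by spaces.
-2.464 -7.196 4.000

after link 1: o_1 = (0.0000, -4.0000, 0.0000)
after link 2: o_2 = (-1.7321, -3.0000, 1.0000)
after link 3: o_3 = (-3.2321, -5.5981, 1.0000)
after link 4: o_4 = (-4.9641, -4.5981, 2.0000)
after link 5: o_5 = (-2.4641, -7.1962, 4.0000)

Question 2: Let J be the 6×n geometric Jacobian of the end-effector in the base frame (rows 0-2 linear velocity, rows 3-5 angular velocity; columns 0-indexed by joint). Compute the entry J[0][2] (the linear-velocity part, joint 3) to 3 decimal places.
prismatic axis z_2 = (-0.5000,-0.8660,0.0000)
J_v[:, 2] = z_2; J_ω[:, 2] = (0,0,0)
entry J[0][2] = -0.5000

-0.500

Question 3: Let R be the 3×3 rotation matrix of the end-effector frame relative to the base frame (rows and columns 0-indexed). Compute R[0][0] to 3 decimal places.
0.750

End-effector x-axis (col 0 of R) = (0.7500,-0.4330,0.5000)
R[0][0] = 0.7500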